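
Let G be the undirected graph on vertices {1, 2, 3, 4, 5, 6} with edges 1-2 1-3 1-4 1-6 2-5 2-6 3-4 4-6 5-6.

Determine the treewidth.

2

A width-2 tree decomposition is:
Bags: B1 = {1, 4, 6}  B2 = {1, 2, 6}  B3 = {1, 3, 4}  B4 = {2, 5, 6}
Tree: B1–B2, B1–B3, B2–B4
Every bag has size at most 3, so the width is 3 − 1 = 2 and tw(G) ≤ 2. On the other hand G contains the 3-clique {1, 2, 6}. A clique must lie in a single bag of any decomposition, so no decomposition can have width below 2. Hence tw(G) = 2 exactly.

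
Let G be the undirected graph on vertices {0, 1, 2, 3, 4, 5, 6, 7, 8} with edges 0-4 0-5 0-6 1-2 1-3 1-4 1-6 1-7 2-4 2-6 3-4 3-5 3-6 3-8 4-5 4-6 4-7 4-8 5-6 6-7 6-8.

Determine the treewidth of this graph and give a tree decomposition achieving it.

Every bag has size at most 4, so the width is 4 − 1 = 3 and tw(G) ≤ 3. Conversely, {0, 4, 5, 6} is a clique of size 4, and the vertices of any clique must share a bag in every tree decomposition; so some bag has ≥ 4 vertices and tw(G) ≥ 3. The upper and lower bounds meet at 3, so that is the treewidth.

Treewidth 3.
One optimal decomposition is:
Bags: B1 = {3, 4, 5, 6}  B2 = {3, 4, 6, 8}  B3 = {1, 3, 4, 6}  B4 = {1, 2, 4, 6}  B5 = {1, 4, 6, 7}  B6 = {0, 4, 5, 6}
Tree: B1–B2, B1–B3, B3–B4, B3–B5, B1–B6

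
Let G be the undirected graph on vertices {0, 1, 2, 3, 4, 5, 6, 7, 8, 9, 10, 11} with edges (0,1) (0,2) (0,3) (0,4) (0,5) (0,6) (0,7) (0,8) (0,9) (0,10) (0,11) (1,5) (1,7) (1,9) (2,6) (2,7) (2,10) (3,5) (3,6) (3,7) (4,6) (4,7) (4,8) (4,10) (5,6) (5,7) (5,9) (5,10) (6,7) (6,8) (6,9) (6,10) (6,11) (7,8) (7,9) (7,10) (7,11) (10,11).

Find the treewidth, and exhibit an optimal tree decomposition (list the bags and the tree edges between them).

Every bag has size at most 5, so the width is 5 − 1 = 4 and tw(G) ≤ 4. On the other hand G contains the 5-clique {0, 1, 5, 7, 9}. A clique must lie in a single bag of any decomposition, so no decomposition can have width below 4. The upper and lower bounds meet at 4, so that is the treewidth.

Treewidth 4.
One optimal decomposition is:
Bags: B1 = {0, 5, 6, 7, 9}  B2 = {0, 5, 6, 7, 10}  B3 = {0, 4, 6, 7, 10}  B4 = {0, 1, 5, 7, 9}  B5 = {0, 4, 6, 7, 8}  B6 = {0, 3, 5, 6, 7}  B7 = {0, 2, 6, 7, 10}  B8 = {0, 6, 7, 10, 11}
Tree: B1–B2, B2–B3, B1–B4, B3–B5, B2–B6, B3–B7, B7–B8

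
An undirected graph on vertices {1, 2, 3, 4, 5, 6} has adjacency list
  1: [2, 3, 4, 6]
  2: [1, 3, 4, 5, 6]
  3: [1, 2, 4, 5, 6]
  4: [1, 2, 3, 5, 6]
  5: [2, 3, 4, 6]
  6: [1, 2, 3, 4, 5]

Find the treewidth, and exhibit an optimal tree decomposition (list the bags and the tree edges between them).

Treewidth 4.
Bags: B1 = {2, 3, 4, 5, 6}  B2 = {1, 2, 3, 4, 6}
Tree: B1–B2

The largest bag has 5 vertices, giving width 4; this decomposition certifies tw(G) ≤ 4. For the lower bound, the 5 vertices {1, 2, 3, 4, 6} are pairwise adjacent, and any tree decomposition puts a clique entirely inside one bag — forcing width ≥ 4. The upper and lower bounds meet at 4, so that is the treewidth.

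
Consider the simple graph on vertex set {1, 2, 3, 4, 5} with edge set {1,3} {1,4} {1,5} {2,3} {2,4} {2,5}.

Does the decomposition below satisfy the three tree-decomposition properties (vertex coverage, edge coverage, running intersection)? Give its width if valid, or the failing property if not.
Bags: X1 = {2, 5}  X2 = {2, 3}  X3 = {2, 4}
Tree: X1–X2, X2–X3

No — vertex 1 appears in no bag.

A tree decomposition must satisfy three properties: every vertex lies in some bag; for every edge, both endpoints lie together in some bag; and for every vertex, the bags containing it form a connected subtree. Here vertex 1 appears in no bag, so the decomposition is invalid.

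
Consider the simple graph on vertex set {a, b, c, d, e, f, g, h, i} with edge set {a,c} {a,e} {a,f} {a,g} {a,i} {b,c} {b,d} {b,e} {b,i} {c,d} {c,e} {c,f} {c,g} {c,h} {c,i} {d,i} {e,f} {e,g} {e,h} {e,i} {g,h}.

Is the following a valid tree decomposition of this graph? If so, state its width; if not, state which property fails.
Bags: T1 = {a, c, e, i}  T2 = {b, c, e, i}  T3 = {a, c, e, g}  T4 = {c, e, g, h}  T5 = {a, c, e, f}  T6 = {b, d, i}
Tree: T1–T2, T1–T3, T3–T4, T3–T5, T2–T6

No — edge (c,d) lies in no bag.

A tree decomposition must satisfy three properties: every vertex lies in some bag; for every edge, both endpoints lie together in some bag; and for every vertex, the bags containing it form a connected subtree. Here edge (c,d) lies in no bag, so the decomposition is invalid.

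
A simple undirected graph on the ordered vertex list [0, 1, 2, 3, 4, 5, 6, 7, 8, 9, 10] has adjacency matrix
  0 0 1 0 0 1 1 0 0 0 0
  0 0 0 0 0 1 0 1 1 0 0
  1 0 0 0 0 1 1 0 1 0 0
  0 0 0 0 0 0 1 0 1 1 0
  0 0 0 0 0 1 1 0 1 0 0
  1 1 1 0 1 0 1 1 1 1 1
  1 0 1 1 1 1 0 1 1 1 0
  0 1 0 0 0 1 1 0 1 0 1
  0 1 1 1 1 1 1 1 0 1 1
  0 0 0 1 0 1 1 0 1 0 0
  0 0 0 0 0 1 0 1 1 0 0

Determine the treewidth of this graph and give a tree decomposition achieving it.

Every bag has size at most 4, so the width is 4 − 1 = 3 and tw(G) ≤ 3. For the lower bound, the 4 vertices {3, 6, 8, 9} are pairwise adjacent, and any tree decomposition puts a clique entirely inside one bag — forcing width ≥ 3. Hence tw(G) = 3 exactly.

Treewidth 3.
One optimal decomposition is:
Bags: B1 = {5, 6, 7, 8}  B2 = {1, 5, 7, 8}  B3 = {2, 5, 6, 8}  B4 = {5, 6, 8, 9}  B5 = {3, 6, 8, 9}  B6 = {0, 2, 5, 6}  B7 = {5, 7, 8, 10}  B8 = {4, 5, 6, 8}
Tree: B1–B2, B1–B3, B3–B4, B4–B5, B3–B6, B1–B7, B3–B8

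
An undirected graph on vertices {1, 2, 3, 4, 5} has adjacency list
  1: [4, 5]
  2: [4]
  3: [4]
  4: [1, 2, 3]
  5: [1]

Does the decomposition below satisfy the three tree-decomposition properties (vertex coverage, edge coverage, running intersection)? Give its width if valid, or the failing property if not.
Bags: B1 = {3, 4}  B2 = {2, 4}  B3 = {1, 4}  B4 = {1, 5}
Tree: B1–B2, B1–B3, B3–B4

Vertex coverage: the bags together contain {1, 2, 3, 4, 5}, the full vertex set. Edge coverage: each edge of G has both endpoints in at least one bag. Running intersection: for every vertex, the bags containing it form a connected subtree. All three properties hold, so this is a valid tree decomposition of width max|bag| − 1 = 1, and hence tw(G) ≤ 1.

Yes; width 1.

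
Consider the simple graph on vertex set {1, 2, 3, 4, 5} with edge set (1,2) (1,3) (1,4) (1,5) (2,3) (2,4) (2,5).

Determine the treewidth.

2

A width-2 tree decomposition is:
Bags: B1 = {1, 2, 5}  B2 = {1, 2, 4}  B3 = {1, 2, 3}
Tree: B1–B2, B1–B3
Each bag holds 3 vertices, so the decomposition has width 2, which upper-bounds the treewidth. On the other hand G contains the 3-clique {1, 2, 3}. A clique must lie in a single bag of any decomposition, so no decomposition can have width below 2. Therefore the treewidth is 2.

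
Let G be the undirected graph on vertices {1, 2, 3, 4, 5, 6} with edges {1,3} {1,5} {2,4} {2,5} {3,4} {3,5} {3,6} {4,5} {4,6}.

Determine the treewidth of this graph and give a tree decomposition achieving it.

Treewidth 2.
Bags: B1 = {3, 4, 5}  B2 = {2, 4, 5}  B3 = {3, 4, 6}  B4 = {1, 3, 5}
Tree: B1–B2, B1–B3, B1–B4

Each bag holds 3 vertices, so the decomposition has width 2, which upper-bounds the treewidth. On the other hand G contains the 3-clique {2, 4, 5}. A clique must lie in a single bag of any decomposition, so no decomposition can have width below 2. Therefore the treewidth is 2.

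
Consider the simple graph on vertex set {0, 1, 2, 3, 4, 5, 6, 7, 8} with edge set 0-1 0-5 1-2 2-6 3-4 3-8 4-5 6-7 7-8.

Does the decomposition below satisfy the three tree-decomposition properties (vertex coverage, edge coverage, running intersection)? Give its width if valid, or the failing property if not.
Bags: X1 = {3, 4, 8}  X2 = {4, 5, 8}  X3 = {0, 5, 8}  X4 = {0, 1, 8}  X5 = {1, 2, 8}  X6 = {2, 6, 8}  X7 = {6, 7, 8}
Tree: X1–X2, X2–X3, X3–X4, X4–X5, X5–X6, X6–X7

Yes; width 2.

Checking the three conditions: (i) the bags cover all of {0, 1, 2, 3, 4, 5, 6, 7, 8}; (ii) for each edge, some bag contains both endpoints; (iii) the bags containing any fixed vertex form a subtree. All hold, so the decomposition is valid with width 3 − 1 = 2.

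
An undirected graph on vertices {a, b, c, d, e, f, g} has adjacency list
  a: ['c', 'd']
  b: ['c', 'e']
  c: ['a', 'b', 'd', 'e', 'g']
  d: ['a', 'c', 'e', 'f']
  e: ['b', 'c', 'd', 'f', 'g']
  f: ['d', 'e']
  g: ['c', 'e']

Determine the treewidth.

2

A width-2 tree decomposition is:
Bags: B1 = {d, e, f}  B2 = {c, d, e}  B3 = {b, c, e}  B4 = {a, c, d}  B5 = {c, e, g}
Tree: B1–B2, B2–B3, B2–B4, B2–B5
Every bag has size at most 3, so the width is 3 − 1 = 2 and tw(G) ≤ 2. Conversely, {c, d, e} is a clique of size 3, and the vertices of any clique must share a bag in every tree decomposition; so some bag has ≥ 3 vertices and tw(G) ≥ 2. Hence tw(G) = 2 exactly.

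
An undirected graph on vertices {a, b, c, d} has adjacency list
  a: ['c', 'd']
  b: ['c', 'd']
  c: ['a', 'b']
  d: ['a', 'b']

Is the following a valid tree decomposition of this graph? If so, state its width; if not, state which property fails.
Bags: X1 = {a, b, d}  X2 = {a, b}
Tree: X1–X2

A tree decomposition must satisfy three properties: every vertex lies in some bag; for every edge, both endpoints lie together in some bag; and for every vertex, the bags containing it form a connected subtree. Here vertex c appears in no bag, so the decomposition is invalid.

No — vertex c appears in no bag.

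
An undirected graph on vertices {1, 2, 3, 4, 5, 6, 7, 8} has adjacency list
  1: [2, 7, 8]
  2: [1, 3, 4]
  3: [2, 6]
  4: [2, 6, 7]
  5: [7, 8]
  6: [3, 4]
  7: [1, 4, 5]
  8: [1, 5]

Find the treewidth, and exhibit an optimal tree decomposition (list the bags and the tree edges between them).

Treewidth 2.
One such decomposition:
Bags: B1 = {2, 3, 6}  B2 = {2, 4, 6}  B3 = {1, 2, 4}  B4 = {1, 4, 7}  B5 = {1, 7, 8}  B6 = {5, 7, 8}
Tree: B1–B2, B2–B3, B3–B4, B4–B5, B5–B6

Each bag holds 3 vertices, so the decomposition has width 2, which upper-bounds the treewidth. Since 3–6–4–2–3 is a cycle in G, G is not acyclic. Forests are exactly the graphs of treewidth ≤ 1, so tw(G) ≥ 2. Therefore the treewidth is 2.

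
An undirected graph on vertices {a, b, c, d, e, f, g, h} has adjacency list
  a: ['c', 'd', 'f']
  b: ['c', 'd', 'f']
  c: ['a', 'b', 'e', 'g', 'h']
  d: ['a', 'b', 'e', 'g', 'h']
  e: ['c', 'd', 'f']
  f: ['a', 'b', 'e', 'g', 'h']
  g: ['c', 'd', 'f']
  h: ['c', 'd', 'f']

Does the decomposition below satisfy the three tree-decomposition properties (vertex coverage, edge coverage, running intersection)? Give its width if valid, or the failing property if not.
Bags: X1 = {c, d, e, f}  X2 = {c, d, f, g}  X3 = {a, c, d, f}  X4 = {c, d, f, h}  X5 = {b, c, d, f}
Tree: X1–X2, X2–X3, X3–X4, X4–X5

Yes; width 3.

Every vertex of G appears in some bag (union = {a, b, c, d, e, f, g, h}); every edge is covered by a bag; and for each vertex v the set of bags containing v is connected in the bag tree. The decomposition is therefore valid. The largest bag has 4 vertices, so the width is 3.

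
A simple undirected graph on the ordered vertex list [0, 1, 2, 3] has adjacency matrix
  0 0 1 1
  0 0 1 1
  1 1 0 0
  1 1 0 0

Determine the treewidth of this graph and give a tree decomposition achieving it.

Treewidth 2.
One optimal decomposition is:
Bags: B1 = {0, 1, 2}  B2 = {0, 1, 3}
Tree: B1–B2

The largest bag has 3 vertices, giving width 2; this decomposition certifies tw(G) ≤ 2. For the lower bound, G contains the cycle 0–2–1–3–0, so G is not a forest; only forests have treewidth ≤ 1, hence tw(G) ≥ 2. Therefore the treewidth is 2.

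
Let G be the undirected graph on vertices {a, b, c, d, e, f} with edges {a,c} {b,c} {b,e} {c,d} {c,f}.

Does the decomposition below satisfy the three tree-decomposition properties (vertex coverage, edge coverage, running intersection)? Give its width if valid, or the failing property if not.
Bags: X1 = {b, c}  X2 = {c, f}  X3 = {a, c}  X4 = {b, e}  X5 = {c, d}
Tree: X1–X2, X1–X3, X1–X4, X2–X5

Vertex coverage: the bags together contain {a, b, c, d, e, f}, the full vertex set. Edge coverage: each edge of G has both endpoints in at least one bag. Running intersection: for every vertex, the bags containing it form a connected subtree. All three properties hold, so this is a valid tree decomposition of width max|bag| − 1 = 1, and hence tw(G) ≤ 1.

Yes; width 1.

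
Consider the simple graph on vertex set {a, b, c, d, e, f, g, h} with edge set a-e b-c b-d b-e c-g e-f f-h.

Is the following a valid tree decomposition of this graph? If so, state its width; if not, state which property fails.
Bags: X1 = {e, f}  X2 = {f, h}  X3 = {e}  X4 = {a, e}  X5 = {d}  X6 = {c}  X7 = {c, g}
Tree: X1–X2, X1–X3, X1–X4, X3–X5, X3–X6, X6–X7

No — vertex b appears in no bag.

A tree decomposition must satisfy three properties: every vertex lies in some bag; for every edge, both endpoints lie together in some bag; and for every vertex, the bags containing it form a connected subtree. Here vertex b appears in no bag, so the decomposition is invalid.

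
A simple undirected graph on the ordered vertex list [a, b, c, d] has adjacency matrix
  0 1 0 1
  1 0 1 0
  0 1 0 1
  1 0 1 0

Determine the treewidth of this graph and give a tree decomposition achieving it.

Each bag holds 3 vertices, so the decomposition has width 2, which upper-bounds the treewidth. Since a–b–c–d–a is a cycle in G, G is not acyclic. Forests are exactly the graphs of treewidth ≤ 1, so tw(G) ≥ 2. Therefore the treewidth is 2.

Treewidth 2.
One optimal decomposition is:
Bags: B1 = {a, b, c}  B2 = {a, c, d}
Tree: B1–B2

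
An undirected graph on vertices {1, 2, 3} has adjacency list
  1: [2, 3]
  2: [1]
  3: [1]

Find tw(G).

1

A width-1 tree decomposition is:
Bags: B1 = {1, 2}  B2 = {1, 3}
Tree: B1–B2
The largest bag has 2 vertices, giving width 1; this decomposition certifies tw(G) ≤ 1. G has an edge, so its treewidth is at least 1. The upper and lower bounds meet at 1, so that is the treewidth.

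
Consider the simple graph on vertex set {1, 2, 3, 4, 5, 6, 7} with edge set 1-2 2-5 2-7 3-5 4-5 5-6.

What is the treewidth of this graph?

1

A width-1 tree decomposition is:
Bags: B1 = {3, 5}  B2 = {2, 5}  B3 = {1, 2}  B4 = {5, 6}  B5 = {2, 7}  B6 = {4, 5}
Tree: B1–B2, B2–B3, B1–B4, B2–B5, B1–B6
The largest bag has 2 vertices, giving width 1; this decomposition certifies tw(G) ≤ 1. Any graph with an edge has treewidth ≥ 1, and G has the edge 5–3. Hence tw(G) = 1 exactly.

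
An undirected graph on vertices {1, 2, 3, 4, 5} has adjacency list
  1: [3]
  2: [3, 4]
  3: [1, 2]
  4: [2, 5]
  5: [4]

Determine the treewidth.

1

A width-1 tree decomposition is:
Bags: B1 = {4, 5}  B2 = {2, 4}  B3 = {2, 3}  B4 = {1, 3}
Tree: B1–B2, B2–B3, B3–B4
The largest bag has 2 vertices, giving width 1; this decomposition certifies tw(G) ≤ 1. Any graph with an edge has treewidth ≥ 1, and G has the edge 5–4. Hence tw(G) = 1 exactly.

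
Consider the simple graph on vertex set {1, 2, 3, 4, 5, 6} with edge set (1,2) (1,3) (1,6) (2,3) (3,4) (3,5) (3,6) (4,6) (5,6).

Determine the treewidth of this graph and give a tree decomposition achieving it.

Treewidth 2.
One such decomposition:
Bags: B1 = {1, 2, 3}  B2 = {1, 3, 6}  B3 = {3, 4, 6}  B4 = {3, 5, 6}
Tree: B1–B2, B2–B3, B2–B4

Each bag holds 3 vertices, so the decomposition has width 2, which upper-bounds the treewidth. For the lower bound, the 3 vertices {1, 2, 3} are pairwise adjacent, and any tree decomposition puts a clique entirely inside one bag — forcing width ≥ 2. Combining the bounds, tw(G) = 2.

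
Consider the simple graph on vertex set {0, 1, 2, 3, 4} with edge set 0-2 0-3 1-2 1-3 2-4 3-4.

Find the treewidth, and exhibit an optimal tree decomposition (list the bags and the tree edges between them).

Treewidth 2.
One optimal decomposition is:
Bags: B1 = {1, 2, 3}  B2 = {2, 3, 4}  B3 = {0, 2, 3}
Tree: B1–B2, B2–B3

The largest bag has 3 vertices, giving width 2; this decomposition certifies tw(G) ≤ 2. The edges 1–2–4–3–1 form a cycle, so G is not a tree and its treewidth is at least 2. The upper and lower bounds meet at 2, so that is the treewidth.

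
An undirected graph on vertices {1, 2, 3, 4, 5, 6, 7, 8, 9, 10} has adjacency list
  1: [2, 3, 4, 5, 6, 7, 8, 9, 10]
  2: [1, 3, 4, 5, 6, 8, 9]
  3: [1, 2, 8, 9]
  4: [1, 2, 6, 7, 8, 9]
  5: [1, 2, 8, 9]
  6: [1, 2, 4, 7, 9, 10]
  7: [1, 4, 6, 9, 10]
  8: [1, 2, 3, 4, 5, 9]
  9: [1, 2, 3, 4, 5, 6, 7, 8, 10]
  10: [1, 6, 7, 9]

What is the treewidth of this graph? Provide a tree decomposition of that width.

Every bag has size at most 5, so the width is 5 − 1 = 4 and tw(G) ≤ 4. For the lower bound, the 5 vertices {1, 2, 3, 8, 9} are pairwise adjacent, and any tree decomposition puts a clique entirely inside one bag — forcing width ≥ 4. Hence tw(G) = 4 exactly.

Treewidth 4.
One optimal decomposition is:
Bags: B1 = {1, 4, 6, 7, 9}  B2 = {1, 2, 4, 6, 9}  B3 = {1, 2, 4, 8, 9}  B4 = {1, 2, 3, 8, 9}  B5 = {1, 2, 5, 8, 9}  B6 = {1, 6, 7, 9, 10}
Tree: B1–B2, B2–B3, B3–B4, B4–B5, B1–B6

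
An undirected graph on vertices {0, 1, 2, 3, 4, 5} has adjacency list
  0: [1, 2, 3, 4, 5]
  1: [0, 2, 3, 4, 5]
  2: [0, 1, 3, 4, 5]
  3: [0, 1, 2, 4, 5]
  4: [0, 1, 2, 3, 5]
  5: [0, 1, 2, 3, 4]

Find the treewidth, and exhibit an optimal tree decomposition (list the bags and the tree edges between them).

Treewidth 5.
Bags: B1 = {0, 1, 2, 3, 4, 5}
Tree: (single bag)

A single bag containing all 6 vertices is trivially a valid decomposition of width 5. On the other hand G contains the 6-clique {0, 1, 2, 3, 4, 5}. A clique must lie in a single bag of any decomposition, so no decomposition can have width below 5. The upper and lower bounds meet at 5, so that is the treewidth.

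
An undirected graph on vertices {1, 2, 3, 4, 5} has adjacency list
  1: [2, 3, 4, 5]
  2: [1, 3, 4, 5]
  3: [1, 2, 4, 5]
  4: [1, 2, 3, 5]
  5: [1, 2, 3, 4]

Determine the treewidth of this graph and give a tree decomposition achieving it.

Treewidth 4.
One optimal decomposition is:
Bags: B1 = {1, 2, 3, 4, 5}
Tree: (single bag)

With just one bag of size 5, the width is 5 − 1 = 4, so tw(G) ≤ 4. Conversely, {1, 2, 3, 4, 5} is a clique of size 5, and the vertices of any clique must share a bag in every tree decomposition; so some bag has ≥ 5 vertices and tw(G) ≥ 4. The upper and lower bounds meet at 4, so that is the treewidth.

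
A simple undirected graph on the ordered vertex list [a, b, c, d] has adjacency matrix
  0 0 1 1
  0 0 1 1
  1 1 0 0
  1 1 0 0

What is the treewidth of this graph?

2

A width-2 tree decomposition is:
Bags: B1 = {a, b, c}  B2 = {a, b, d}
Tree: B1–B2
Every bag has size at most 3, so the width is 3 − 1 = 2 and tw(G) ≤ 2. Since a–c–b–d–a is a cycle in G, G is not acyclic. Forests are exactly the graphs of treewidth ≤ 1, so tw(G) ≥ 2. Hence tw(G) = 2 exactly.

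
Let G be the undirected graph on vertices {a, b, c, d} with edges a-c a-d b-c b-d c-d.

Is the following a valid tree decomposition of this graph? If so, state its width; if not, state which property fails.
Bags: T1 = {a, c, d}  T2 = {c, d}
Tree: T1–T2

A tree decomposition must satisfy three properties: every vertex lies in some bag; for every edge, both endpoints lie together in some bag; and for every vertex, the bags containing it form a connected subtree. Here vertex b appears in no bag, so the decomposition is invalid.

No — vertex b appears in no bag.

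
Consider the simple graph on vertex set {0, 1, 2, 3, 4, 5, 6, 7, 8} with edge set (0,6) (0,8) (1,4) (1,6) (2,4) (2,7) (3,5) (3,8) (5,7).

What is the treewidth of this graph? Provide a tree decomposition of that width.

The largest bag has 3 vertices, giving width 2; this decomposition certifies tw(G) ≤ 2. The edges 5–7–2–4–1–6–0–8–3–5 form a cycle, so G is not a tree and its treewidth is at least 2. Hence tw(G) = 2 exactly.

Treewidth 2.
One such decomposition:
Bags: B1 = {2, 5, 7}  B2 = {2, 4, 5}  B3 = {1, 4, 5}  B4 = {1, 5, 6}  B5 = {0, 5, 6}  B6 = {0, 5, 8}  B7 = {3, 5, 8}
Tree: B1–B2, B2–B3, B3–B4, B4–B5, B5–B6, B6–B7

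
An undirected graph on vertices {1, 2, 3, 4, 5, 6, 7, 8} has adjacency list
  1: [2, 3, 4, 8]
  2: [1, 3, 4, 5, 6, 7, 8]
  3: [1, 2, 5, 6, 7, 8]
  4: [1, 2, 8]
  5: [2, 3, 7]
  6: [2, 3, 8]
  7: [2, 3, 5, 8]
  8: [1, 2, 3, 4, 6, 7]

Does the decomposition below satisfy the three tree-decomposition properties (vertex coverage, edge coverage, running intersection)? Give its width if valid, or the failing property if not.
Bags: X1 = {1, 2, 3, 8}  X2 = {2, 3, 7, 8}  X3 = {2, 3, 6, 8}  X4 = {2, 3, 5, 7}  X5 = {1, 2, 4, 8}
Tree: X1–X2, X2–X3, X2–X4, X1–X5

Vertex coverage: the bags together contain {1, 2, 3, 4, 5, 6, 7, 8}, the full vertex set. Edge coverage: each edge of G has both endpoints in at least one bag. Running intersection: for every vertex, the bags containing it form a connected subtree. All three properties hold, so this is a valid tree decomposition of width max|bag| − 1 = 3, and hence tw(G) ≤ 3.

Yes; width 3.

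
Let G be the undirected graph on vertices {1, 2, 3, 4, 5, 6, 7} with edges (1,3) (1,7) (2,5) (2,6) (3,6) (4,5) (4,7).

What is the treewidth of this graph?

A width-2 tree decomposition is:
Bags: B1 = {4, 5, 7}  B2 = {1, 5, 7}  B3 = {1, 3, 5}  B4 = {3, 5, 6}  B5 = {2, 5, 6}
Tree: B1–B2, B2–B3, B3–B4, B4–B5
The largest bag has 3 vertices, giving width 2; this decomposition certifies tw(G) ≤ 2. The edges 5–4–7–1–3–6–2–5 form a cycle, so G is not a tree and its treewidth is at least 2. Therefore the treewidth is 2.

2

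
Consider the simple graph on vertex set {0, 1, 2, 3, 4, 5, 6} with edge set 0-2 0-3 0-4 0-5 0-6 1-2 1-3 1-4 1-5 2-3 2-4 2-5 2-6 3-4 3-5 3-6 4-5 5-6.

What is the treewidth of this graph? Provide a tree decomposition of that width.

The largest bag has 5 vertices, giving width 4; this decomposition certifies tw(G) ≤ 4. For the lower bound, the 5 vertices {0, 2, 3, 4, 5} are pairwise adjacent, and any tree decomposition puts a clique entirely inside one bag — forcing width ≥ 4. Combining the bounds, tw(G) = 4.

Treewidth 4.
One optimal decomposition is:
Bags: B1 = {0, 2, 3, 4, 5}  B2 = {1, 2, 3, 4, 5}  B3 = {0, 2, 3, 5, 6}
Tree: B1–B2, B1–B3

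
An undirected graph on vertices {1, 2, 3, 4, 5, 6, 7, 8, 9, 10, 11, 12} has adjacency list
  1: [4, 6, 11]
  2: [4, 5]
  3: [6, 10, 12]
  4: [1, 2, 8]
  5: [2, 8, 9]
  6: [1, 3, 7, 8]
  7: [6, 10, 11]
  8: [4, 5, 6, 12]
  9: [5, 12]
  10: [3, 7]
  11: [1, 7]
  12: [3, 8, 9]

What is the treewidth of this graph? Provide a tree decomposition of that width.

Treewidth 3.
Bags: B1 = {1, 7, 10, 11}  B2 = {1, 6, 7, 10}  B3 = {1, 3, 6, 10}  B4 = {1, 3, 4, 6}  B5 = {3, 4, 6, 8}  B6 = {3, 4, 8, 12}  B7 = {2, 4, 8, 12}  B8 = {2, 5, 8, 12}  B9 = {2, 5, 9, 12}
Tree: B1–B2, B2–B3, B3–B4, B4–B5, B5–B6, B6–B7, B7–B8, B8–B9

Each bag holds 4 vertices, so the decomposition has width 3, which upper-bounds the treewidth. For the lower bound: the 4 vertex sets {7,10,11}, {1}, {6}, {3,4,8,12} are disjoint, each induces a connected subgraph, and every pair is joined by at least one edge of G. Contracting each set to a single vertex therefore yields K_{4} as a minor, and since treewidth is minor-monotone, tw(G) ≥ tw(K_{4}) = 3. The upper and lower bounds meet at 3, so that is the treewidth.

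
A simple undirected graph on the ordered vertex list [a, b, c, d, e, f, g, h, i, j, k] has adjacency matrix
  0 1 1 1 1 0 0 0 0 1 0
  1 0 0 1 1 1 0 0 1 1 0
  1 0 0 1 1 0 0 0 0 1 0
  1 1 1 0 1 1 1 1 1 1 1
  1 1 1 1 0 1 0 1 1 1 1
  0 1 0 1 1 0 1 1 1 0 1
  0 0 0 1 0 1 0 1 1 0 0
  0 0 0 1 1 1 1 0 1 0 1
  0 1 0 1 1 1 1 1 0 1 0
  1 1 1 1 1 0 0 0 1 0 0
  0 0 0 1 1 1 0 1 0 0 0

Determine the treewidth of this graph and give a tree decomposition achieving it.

Each bag holds 5 vertices, so the decomposition has width 4, which upper-bounds the treewidth. On the other hand G contains the 5-clique {d, f, g, h, i}. A clique must lie in a single bag of any decomposition, so no decomposition can have width below 4. Combining the bounds, tw(G) = 4.

Treewidth 4.
One optimal decomposition is:
Bags: B1 = {a, b, d, e, j}  B2 = {b, d, e, i, j}  B3 = {b, d, e, f, i}  B4 = {d, e, f, h, i}  B5 = {a, c, d, e, j}  B6 = {d, f, g, h, i}  B7 = {d, e, f, h, k}
Tree: B1–B2, B2–B3, B3–B4, B1–B5, B4–B6, B4–B7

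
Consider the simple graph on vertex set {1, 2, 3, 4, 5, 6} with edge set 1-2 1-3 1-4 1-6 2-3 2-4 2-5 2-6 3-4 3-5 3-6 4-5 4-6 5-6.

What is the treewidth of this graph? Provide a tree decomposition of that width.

Every bag has size at most 5, so the width is 5 − 1 = 4 and tw(G) ≤ 4. For the lower bound, the 5 vertices {1, 2, 3, 4, 6} are pairwise adjacent, and any tree decomposition puts a clique entirely inside one bag — forcing width ≥ 4. Combining the bounds, tw(G) = 4.

Treewidth 4.
One such decomposition:
Bags: B1 = {2, 3, 4, 5, 6}  B2 = {1, 2, 3, 4, 6}
Tree: B1–B2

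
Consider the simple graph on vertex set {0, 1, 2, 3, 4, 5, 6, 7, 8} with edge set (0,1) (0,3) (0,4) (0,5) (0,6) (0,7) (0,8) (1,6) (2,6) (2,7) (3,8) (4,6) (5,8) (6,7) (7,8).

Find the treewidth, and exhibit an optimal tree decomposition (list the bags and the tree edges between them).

Each bag holds 3 vertices, so the decomposition has width 2, which upper-bounds the treewidth. Conversely, {0, 3, 8} is a clique of size 3, and the vertices of any clique must share a bag in every tree decomposition; so some bag has ≥ 3 vertices and tw(G) ≥ 2. Therefore the treewidth is 2.

Treewidth 2.
One such decomposition:
Bags: B1 = {0, 5, 8}  B2 = {0, 7, 8}  B3 = {0, 6, 7}  B4 = {0, 1, 6}  B5 = {2, 6, 7}  B6 = {0, 3, 8}  B7 = {0, 4, 6}
Tree: B1–B2, B2–B3, B3–B4, B3–B5, B1–B6, B4–B7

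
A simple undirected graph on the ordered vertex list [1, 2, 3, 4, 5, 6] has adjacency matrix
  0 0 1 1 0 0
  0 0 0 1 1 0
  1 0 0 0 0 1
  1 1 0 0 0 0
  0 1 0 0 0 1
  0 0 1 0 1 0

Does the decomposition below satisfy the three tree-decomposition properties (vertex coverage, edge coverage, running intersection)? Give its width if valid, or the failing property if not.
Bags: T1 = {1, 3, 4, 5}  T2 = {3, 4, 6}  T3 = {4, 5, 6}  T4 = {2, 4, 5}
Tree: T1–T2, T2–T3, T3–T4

A tree decomposition must satisfy three properties: every vertex lies in some bag; for every edge, both endpoints lie together in some bag; and for every vertex, the bags containing it form a connected subtree. Here bags containing vertex 5 are not connected in the tree, so the decomposition is invalid.

No — bags containing vertex 5 are not connected in the tree.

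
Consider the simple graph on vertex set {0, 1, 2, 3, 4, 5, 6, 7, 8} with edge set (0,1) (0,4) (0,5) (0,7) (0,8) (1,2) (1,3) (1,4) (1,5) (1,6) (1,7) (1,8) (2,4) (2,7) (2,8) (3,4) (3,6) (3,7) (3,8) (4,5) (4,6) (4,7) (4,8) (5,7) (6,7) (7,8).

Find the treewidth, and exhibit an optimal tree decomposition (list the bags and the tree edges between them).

Every bag has size at most 5, so the width is 5 − 1 = 4 and tw(G) ≤ 4. On the other hand G contains the 5-clique {0, 1, 4, 7, 8}. A clique must lie in a single bag of any decomposition, so no decomposition can have width below 4. Hence tw(G) = 4 exactly.

Treewidth 4.
One such decomposition:
Bags: B1 = {1, 3, 4, 7, 8}  B2 = {0, 1, 4, 7, 8}  B3 = {1, 2, 4, 7, 8}  B4 = {1, 3, 4, 6, 7}  B5 = {0, 1, 4, 5, 7}
Tree: B1–B2, B2–B3, B1–B4, B2–B5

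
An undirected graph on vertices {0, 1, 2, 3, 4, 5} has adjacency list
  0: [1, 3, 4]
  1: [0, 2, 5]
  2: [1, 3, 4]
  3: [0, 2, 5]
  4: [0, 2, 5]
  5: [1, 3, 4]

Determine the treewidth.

A width-3 tree decomposition is:
Bags: B1 = {0, 2, 3, 5}  B2 = {0, 1, 2, 5}  B3 = {0, 2, 4, 5}
Tree: B1–B2, B2–B3
The largest bag has 4 vertices, giving width 3; this decomposition certifies tw(G) ≤ 3. For the lower bound: the 4 vertex sets {3,5}, {1,2}, {0}, {4} are disjoint, each induces a connected subgraph, and every pair is joined by at least one edge of G. Contracting each set to a single vertex therefore yields K_{4} as a minor, and since treewidth is minor-monotone, tw(G) ≥ tw(K_{4}) = 3. The upper and lower bounds meet at 3, so that is the treewidth.

3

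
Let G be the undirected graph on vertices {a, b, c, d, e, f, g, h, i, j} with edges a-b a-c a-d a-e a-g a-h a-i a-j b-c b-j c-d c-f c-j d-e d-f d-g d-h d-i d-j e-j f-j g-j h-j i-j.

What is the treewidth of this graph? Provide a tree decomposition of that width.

Treewidth 3.
Bags: B1 = {a, c, d, j}  B2 = {a, d, e, j}  B3 = {c, d, f, j}  B4 = {a, b, c, j}  B5 = {a, d, i, j}  B6 = {a, d, g, j}  B7 = {a, d, h, j}
Tree: B1–B2, B1–B3, B1–B4, B1–B5, B1–B6, B1–B7

Each bag holds 4 vertices, so the decomposition has width 3, which upper-bounds the treewidth. For the lower bound, the 4 vertices {a, d, g, j} are pairwise adjacent, and any tree decomposition puts a clique entirely inside one bag — forcing width ≥ 3. The upper and lower bounds meet at 3, so that is the treewidth.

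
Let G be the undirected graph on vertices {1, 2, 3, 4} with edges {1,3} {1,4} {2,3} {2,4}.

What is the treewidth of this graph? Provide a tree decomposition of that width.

Treewidth 2.
One such decomposition:
Bags: B1 = {1, 2, 4}  B2 = {1, 2, 3}
Tree: B1–B2

The largest bag has 3 vertices, giving width 2; this decomposition certifies tw(G) ≤ 2. Since 1–4–2–3–1 is a cycle in G, G is not acyclic. Forests are exactly the graphs of treewidth ≤ 1, so tw(G) ≥ 2. Hence tw(G) = 2 exactly.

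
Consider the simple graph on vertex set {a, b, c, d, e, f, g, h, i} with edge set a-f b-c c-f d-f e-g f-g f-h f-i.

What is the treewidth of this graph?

A width-1 tree decomposition is:
Bags: B1 = {c, f}  B2 = {f, g}  B3 = {f, i}  B4 = {e, g}  B5 = {f, h}  B6 = {a, f}  B7 = {b, c}  B8 = {d, f}
Tree: B1–B2, B1–B3, B2–B4, B2–B5, B1–B6, B1–B7, B6–B8
Every bag has size at most 2, so the width is 2 − 1 = 1 and tw(G) ≤ 1. Since G has at least one edge (e.g. f–c), it is not an edgeless graph, so tw(G) ≥ 1. Therefore the treewidth is 1.

1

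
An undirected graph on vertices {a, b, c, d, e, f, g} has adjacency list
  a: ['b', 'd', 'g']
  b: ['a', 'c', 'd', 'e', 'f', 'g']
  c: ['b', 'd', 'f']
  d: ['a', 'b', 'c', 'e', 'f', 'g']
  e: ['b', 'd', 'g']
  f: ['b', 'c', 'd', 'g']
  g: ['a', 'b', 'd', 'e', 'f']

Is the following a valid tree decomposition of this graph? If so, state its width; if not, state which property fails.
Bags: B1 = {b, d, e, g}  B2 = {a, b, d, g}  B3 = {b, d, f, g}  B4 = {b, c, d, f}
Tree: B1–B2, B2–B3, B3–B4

Vertex coverage: the bags together contain {a, b, c, d, e, f, g}, the full vertex set. Edge coverage: each edge of G has both endpoints in at least one bag. Running intersection: for every vertex, the bags containing it form a connected subtree. All three properties hold, so this is a valid tree decomposition of width max|bag| − 1 = 3, and hence tw(G) ≤ 3.

Yes; width 3.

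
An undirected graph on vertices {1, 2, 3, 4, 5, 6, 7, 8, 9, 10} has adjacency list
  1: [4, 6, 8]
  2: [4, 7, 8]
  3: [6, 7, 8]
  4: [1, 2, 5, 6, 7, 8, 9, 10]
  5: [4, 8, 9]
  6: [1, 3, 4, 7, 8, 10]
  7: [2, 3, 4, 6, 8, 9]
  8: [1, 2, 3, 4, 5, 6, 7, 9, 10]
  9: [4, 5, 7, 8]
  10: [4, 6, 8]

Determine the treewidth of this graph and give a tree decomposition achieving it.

Each bag holds 4 vertices, so the decomposition has width 3, which upper-bounds the treewidth. Conversely, {3, 6, 7, 8} is a clique of size 4, and the vertices of any clique must share a bag in every tree decomposition; so some bag has ≥ 4 vertices and tw(G) ≥ 3. The upper and lower bounds meet at 3, so that is the treewidth.

Treewidth 3.
Bags: B1 = {4, 6, 7, 8}  B2 = {4, 7, 8, 9}  B3 = {3, 6, 7, 8}  B4 = {1, 4, 6, 8}  B5 = {4, 6, 8, 10}  B6 = {4, 5, 8, 9}  B7 = {2, 4, 7, 8}
Tree: B1–B2, B1–B3, B1–B4, B4–B5, B2–B6, B1–B7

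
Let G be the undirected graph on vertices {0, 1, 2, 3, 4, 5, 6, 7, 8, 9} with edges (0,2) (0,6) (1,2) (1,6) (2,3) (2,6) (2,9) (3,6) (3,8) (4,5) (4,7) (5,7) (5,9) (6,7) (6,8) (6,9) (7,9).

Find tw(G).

A width-2 tree decomposition is:
Bags: B1 = {2, 6, 9}  B2 = {1, 2, 6}  B3 = {6, 7, 9}  B4 = {2, 3, 6}  B5 = {5, 7, 9}  B6 = {3, 6, 8}  B7 = {4, 5, 7}  B8 = {0, 2, 6}
Tree: B1–B2, B1–B3, B1–B4, B3–B5, B4–B6, B5–B7, B4–B8
Every bag has size at most 3, so the width is 3 − 1 = 2 and tw(G) ≤ 2. On the other hand G contains the 3-clique {4, 5, 7}. A clique must lie in a single bag of any decomposition, so no decomposition can have width below 2. Hence tw(G) = 2 exactly.

2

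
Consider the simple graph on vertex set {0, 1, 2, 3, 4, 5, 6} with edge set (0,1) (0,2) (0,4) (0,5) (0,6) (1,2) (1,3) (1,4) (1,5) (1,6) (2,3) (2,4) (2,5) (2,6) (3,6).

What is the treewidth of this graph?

A width-3 tree decomposition is:
Bags: B1 = {0, 1, 2, 4}  B2 = {0, 1, 2, 6}  B3 = {1, 2, 3, 6}  B4 = {0, 1, 2, 5}
Tree: B1–B2, B2–B3, B1–B4
Every bag has size at most 4, so the width is 4 − 1 = 3 and tw(G) ≤ 3. On the other hand G contains the 4-clique {0, 1, 2, 4}. A clique must lie in a single bag of any decomposition, so no decomposition can have width below 3. Hence tw(G) = 3 exactly.

3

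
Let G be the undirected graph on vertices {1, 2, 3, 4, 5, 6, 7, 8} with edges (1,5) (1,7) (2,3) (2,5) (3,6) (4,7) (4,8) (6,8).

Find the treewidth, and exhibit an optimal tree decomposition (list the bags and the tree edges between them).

Each bag holds 3 vertices, so the decomposition has width 2, which upper-bounds the treewidth. Since 1–7–4–8–6–3–2–5–1 is a cycle in G, G is not acyclic. Forests are exactly the graphs of treewidth ≤ 1, so tw(G) ≥ 2. Hence tw(G) = 2 exactly.

Treewidth 2.
One such decomposition:
Bags: B1 = {1, 4, 7}  B2 = {1, 4, 8}  B3 = {1, 6, 8}  B4 = {1, 3, 6}  B5 = {1, 2, 3}  B6 = {1, 2, 5}
Tree: B1–B2, B2–B3, B3–B4, B4–B5, B5–B6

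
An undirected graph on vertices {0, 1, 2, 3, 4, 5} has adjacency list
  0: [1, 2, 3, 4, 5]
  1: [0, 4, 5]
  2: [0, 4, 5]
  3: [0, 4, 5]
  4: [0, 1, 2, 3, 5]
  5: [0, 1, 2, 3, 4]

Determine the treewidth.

A width-3 tree decomposition is:
Bags: B1 = {0, 2, 4, 5}  B2 = {0, 1, 4, 5}  B3 = {0, 3, 4, 5}
Tree: B1–B2, B2–B3
Each bag holds 4 vertices, so the decomposition has width 3, which upper-bounds the treewidth. On the other hand G contains the 4-clique {0, 1, 4, 5}. A clique must lie in a single bag of any decomposition, so no decomposition can have width below 3. The upper and lower bounds meet at 3, so that is the treewidth.

3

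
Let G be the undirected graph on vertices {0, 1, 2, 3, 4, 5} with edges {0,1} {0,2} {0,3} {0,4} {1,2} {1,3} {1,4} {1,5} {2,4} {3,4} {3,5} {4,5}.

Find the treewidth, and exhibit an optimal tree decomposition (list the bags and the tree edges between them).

The largest bag has 4 vertices, giving width 3; this decomposition certifies tw(G) ≤ 3. On the other hand G contains the 4-clique {0, 1, 2, 4}. A clique must lie in a single bag of any decomposition, so no decomposition can have width below 3. Therefore the treewidth is 3.

Treewidth 3.
One optimal decomposition is:
Bags: B1 = {0, 1, 2, 4}  B2 = {0, 1, 3, 4}  B3 = {1, 3, 4, 5}
Tree: B1–B2, B2–B3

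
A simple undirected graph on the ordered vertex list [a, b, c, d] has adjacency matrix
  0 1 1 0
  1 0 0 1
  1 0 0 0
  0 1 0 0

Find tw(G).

1

A width-1 tree decomposition is:
Bags: B1 = {b, d}  B2 = {a, b}  B3 = {a, c}
Tree: B1–B2, B2–B3
Each bag holds 2 vertices, so the decomposition has width 1, which upper-bounds the treewidth. G has an edge, so its treewidth is at least 1. Combining the bounds, tw(G) = 1.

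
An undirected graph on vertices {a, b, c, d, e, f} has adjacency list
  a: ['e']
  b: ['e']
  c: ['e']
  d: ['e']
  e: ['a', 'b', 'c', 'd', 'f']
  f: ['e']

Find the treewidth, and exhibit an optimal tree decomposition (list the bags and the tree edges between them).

Each bag holds 2 vertices, so the decomposition has width 1, which upper-bounds the treewidth. Any graph with an edge has treewidth ≥ 1, and G has the edge f–e. Therefore the treewidth is 1.

Treewidth 1.
Bags: B1 = {e, f}  B2 = {a, e}  B3 = {c, e}  B4 = {d, e}  B5 = {b, e}
Tree: B1–B2, B2–B3, B1–B4, B4–B5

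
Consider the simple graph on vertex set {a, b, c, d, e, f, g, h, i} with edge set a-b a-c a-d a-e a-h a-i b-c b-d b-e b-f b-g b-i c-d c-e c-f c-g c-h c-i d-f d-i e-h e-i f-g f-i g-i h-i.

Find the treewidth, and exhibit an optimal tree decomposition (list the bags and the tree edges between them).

Each bag holds 5 vertices, so the decomposition has width 4, which upper-bounds the treewidth. On the other hand G contains the 5-clique {a, c, e, h, i}. A clique must lie in a single bag of any decomposition, so no decomposition can have width below 4. The upper and lower bounds meet at 4, so that is the treewidth.

Treewidth 4.
One such decomposition:
Bags: B1 = {a, b, c, d, i}  B2 = {a, b, c, e, i}  B3 = {b, c, d, f, i}  B4 = {a, c, e, h, i}  B5 = {b, c, f, g, i}
Tree: B1–B2, B1–B3, B2–B4, B3–B5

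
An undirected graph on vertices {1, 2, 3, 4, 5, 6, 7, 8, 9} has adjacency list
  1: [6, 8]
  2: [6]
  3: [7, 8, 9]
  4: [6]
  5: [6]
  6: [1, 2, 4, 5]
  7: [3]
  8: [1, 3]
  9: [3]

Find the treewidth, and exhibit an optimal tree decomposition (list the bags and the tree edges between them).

Treewidth 1.
Bags: B1 = {1, 6}  B2 = {4, 6}  B3 = {1, 8}  B4 = {5, 6}  B5 = {3, 8}  B6 = {3, 9}  B7 = {2, 6}  B8 = {3, 7}
Tree: B1–B2, B1–B3, B1–B4, B3–B5, B5–B6, B2–B7, B5–B8

Each bag holds 2 vertices, so the decomposition has width 1, which upper-bounds the treewidth. G has an edge, so its treewidth is at least 1. Hence tw(G) = 1 exactly.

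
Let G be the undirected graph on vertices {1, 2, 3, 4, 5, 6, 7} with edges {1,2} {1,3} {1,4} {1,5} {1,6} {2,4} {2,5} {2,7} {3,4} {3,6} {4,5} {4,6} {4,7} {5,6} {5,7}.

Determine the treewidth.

A width-3 tree decomposition is:
Bags: B1 = {1, 4, 5, 6}  B2 = {1, 2, 4, 5}  B3 = {1, 3, 4, 6}  B4 = {2, 4, 5, 7}
Tree: B1–B2, B1–B3, B2–B4
Every bag has size at most 4, so the width is 4 − 1 = 3 and tw(G) ≤ 3. On the other hand G contains the 4-clique {1, 3, 4, 6}. A clique must lie in a single bag of any decomposition, so no decomposition can have width below 3. Hence tw(G) = 3 exactly.

3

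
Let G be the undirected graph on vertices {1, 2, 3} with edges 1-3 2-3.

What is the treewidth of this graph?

A width-1 tree decomposition is:
Bags: B1 = {1, 3}  B2 = {2, 3}
Tree: B1–B2
Every bag has size at most 2, so the width is 2 − 1 = 1 and tw(G) ≤ 1. Since G has at least one edge (e.g. 3–1), it is not an edgeless graph, so tw(G) ≥ 1. Therefore the treewidth is 1.

1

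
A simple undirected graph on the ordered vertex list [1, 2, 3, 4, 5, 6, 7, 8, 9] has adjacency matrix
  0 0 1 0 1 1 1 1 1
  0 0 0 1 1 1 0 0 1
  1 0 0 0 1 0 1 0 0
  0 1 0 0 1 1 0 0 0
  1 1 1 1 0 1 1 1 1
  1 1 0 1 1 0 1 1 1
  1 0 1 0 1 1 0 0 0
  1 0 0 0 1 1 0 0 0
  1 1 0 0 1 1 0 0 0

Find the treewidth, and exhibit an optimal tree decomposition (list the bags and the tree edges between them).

Treewidth 3.
One such decomposition:
Bags: B1 = {1, 5, 6, 8}  B2 = {1, 5, 6, 9}  B3 = {2, 5, 6, 9}  B4 = {1, 5, 6, 7}  B5 = {2, 4, 5, 6}  B6 = {1, 3, 5, 7}
Tree: B1–B2, B2–B3, B2–B4, B3–B5, B4–B6

The largest bag has 4 vertices, giving width 3; this decomposition certifies tw(G) ≤ 3. On the other hand G contains the 4-clique {1, 3, 5, 7}. A clique must lie in a single bag of any decomposition, so no decomposition can have width below 3. Combining the bounds, tw(G) = 3.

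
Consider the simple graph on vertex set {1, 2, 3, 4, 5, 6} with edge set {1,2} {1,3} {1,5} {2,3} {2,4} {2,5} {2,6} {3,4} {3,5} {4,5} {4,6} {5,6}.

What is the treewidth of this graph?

A width-3 tree decomposition is:
Bags: B1 = {2, 3, 4, 5}  B2 = {1, 2, 3, 5}  B3 = {2, 4, 5, 6}
Tree: B1–B2, B1–B3
Every bag has size at most 4, so the width is 4 − 1 = 3 and tw(G) ≤ 3. Conversely, {1, 2, 3, 5} is a clique of size 4, and the vertices of any clique must share a bag in every tree decomposition; so some bag has ≥ 4 vertices and tw(G) ≥ 3. The upper and lower bounds meet at 3, so that is the treewidth.

3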